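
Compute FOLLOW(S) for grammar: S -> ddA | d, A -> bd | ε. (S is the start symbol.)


$ ∈ FOLLOW(S). For each A -> αBβ: add FIRST(β)\{ε} to FOLLOW(B); if β nullable, add FOLLOW(A).
FOLLOW(S) = {$}


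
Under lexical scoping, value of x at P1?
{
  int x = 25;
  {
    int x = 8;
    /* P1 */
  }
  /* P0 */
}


x declared in the same block as P1
x = 8


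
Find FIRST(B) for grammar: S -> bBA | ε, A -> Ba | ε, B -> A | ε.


Per alternative of B: FIRST(A) = {a, ε}; FIRST(ε) = {ε}
FIRST(B) = {a, ε}


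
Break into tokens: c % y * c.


Scan left to right, longest-match per lexeme
Tokens: ID(c), OP(%), ID(y), OP(*), ID(c)


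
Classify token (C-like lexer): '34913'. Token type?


Pattern: digits only
Type: INTEGER_LITERAL


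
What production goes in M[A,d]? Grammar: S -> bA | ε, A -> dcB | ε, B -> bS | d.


For [A, d]: 'd' ∈ FIRST(dcB)
Entry: A -> dcB


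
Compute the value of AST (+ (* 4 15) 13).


Evaluate inner: (* 4 15) = 60
Evaluate root: (+ 60 13) = 73
Result: 73


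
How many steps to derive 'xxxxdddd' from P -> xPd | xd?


Derivation: P => xPd => xxPdd => xxxPddd => xxxxdddd
Steps: 4


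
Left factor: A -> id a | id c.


Common prefix: 'id'
Factored: A -> id A', A' -> a | c


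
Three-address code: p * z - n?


Break into single-operator statements:
t1 = p * z
t2 = t1 - n


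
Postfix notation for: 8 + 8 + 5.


Left to right (same or higher precedence on left)
Postfix: 8 8 + 5 +


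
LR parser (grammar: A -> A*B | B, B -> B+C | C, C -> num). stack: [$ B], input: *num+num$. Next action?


lookahead ∉ {+} so B won't extend; reduce A -> B
Action: reduce (A -> B)


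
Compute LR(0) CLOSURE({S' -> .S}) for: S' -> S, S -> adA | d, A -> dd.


Start: S' -> .S
For each item with dot before a nonterminal B, add B -> .γ for every B-production
Closure: [S' -> .S, S -> .adA, S -> .d]


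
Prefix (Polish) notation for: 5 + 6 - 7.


left-to-right (same/higher precedence on left): tree is (- (+ 5 6) 7)
Prefix: - + 5 6 7


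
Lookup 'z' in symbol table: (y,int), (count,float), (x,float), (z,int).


Lookup 'z' → type int


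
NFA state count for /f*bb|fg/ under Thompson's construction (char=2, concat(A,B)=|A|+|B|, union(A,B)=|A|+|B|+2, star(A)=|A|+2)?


Syntax tree has 5 char leaf(s), 1 union(s), 1 star(s)
chars contribute 5×2 = 10; each union adds +2; each star adds +2
Total: 10 + 2 + 2 = 14 states


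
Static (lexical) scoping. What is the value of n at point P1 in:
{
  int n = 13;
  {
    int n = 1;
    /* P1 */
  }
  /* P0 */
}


n declared in the same block as P1
n = 1


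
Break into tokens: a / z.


Scan left to right, longest-match per lexeme
Tokens: ID(a), OP(/), ID(z)


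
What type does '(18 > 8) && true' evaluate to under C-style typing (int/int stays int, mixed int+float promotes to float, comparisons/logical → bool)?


Operand types: bool && bool
Rule: logical operators take bool operands and yield bool
Result type: bool


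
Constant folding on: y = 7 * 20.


7 * 20 = 140 at compile time
Optimized: y = 140


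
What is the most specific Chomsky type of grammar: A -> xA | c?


Right-linear: every RHS is a terminal or a terminal followed by one nonterminal
Classification: Type 3 (Regular)


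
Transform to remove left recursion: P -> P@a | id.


Left-recursive alternatives: P@a; non-recursive: id
Introduce P': P -> idP', P' -> @aP' | ε


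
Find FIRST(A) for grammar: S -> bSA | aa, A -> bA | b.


Per alternative of A: FIRST(bA) = {b}; FIRST(b) = {b}
FIRST(A) = {b}


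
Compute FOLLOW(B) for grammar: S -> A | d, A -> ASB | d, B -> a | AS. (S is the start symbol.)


$ ∈ FOLLOW(S). For each A -> αBβ: add FIRST(β)\{ε} to FOLLOW(B); if β nullable, add FOLLOW(A).
FOLLOW(B) = {$, a, d}


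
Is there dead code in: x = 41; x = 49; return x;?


first assignment to x is overwritten before any read
Dead: 'x = 41'


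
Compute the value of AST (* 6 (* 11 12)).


Evaluate inner: (* 11 12) = 132
Evaluate root: (* 6 132) = 792
Result: 792


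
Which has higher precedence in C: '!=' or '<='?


'<=' is relational (level 7); '!=' is equality (level 6)
Higher level binds tighter
'<=' has higher precedence than '!='


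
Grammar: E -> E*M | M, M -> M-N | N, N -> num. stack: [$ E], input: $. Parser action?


start symbol E on stack, input exhausted
Action: accept


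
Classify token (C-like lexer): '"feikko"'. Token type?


Pattern: double-quoted sequence
Type: STRING_LITERAL


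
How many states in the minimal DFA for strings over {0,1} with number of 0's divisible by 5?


Track (count of 0) mod 5: states 0..4, accept at 0
Minimal DFA: 5 states


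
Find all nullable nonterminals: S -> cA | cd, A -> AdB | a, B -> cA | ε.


A nonterminal is nullable iff some alternative derives ε (directly, or every symbol in it is nullable)
Nullable: {B}


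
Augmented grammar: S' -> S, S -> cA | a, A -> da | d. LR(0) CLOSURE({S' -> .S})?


Start: S' -> .S
For each item with dot before a nonterminal B, add B -> .γ for every B-production
Closure: [S' -> .S, S -> .cA, S -> .a]


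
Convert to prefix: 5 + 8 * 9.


'*' binds tighter: tree is (+ 5 (* 8 9))
Prefix: + 5 * 8 9


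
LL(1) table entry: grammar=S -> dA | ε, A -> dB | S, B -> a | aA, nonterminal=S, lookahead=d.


For [S, d]: 'd' ∈ FIRST(dA)
Entry: S -> dA


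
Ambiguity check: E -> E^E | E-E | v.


'v^v-v' has two parse trees (no precedence encoded between ^ and -)
Ambiguous


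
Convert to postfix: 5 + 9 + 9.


Left to right (same or higher precedence on left)
Postfix: 5 9 + 9 +


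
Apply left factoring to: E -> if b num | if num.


Common prefix: 'if'
Factored: E -> if E', E' -> b num | num


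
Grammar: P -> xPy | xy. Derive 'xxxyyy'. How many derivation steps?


Derivation: P => xPy => xxPyy => xxxyyy
Steps: 3


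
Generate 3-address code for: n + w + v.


Break into single-operator statements:
t1 = n + w
t2 = t1 + v


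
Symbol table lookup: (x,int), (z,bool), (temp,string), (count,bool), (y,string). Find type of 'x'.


Lookup 'x' → type int


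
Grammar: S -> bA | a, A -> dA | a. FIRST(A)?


Per alternative of A: FIRST(dA) = {d}; FIRST(a) = {a}
FIRST(A) = {a, d}


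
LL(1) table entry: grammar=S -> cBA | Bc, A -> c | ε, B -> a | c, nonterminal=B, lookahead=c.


For [B, c]: 'c' ∈ FIRST(c)
Entry: B -> c


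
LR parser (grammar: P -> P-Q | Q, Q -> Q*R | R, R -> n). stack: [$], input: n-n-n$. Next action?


no handle on stack; shift 'n'
Action: shift


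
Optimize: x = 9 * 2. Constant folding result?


9 * 2 = 18 at compile time
Optimized: x = 18


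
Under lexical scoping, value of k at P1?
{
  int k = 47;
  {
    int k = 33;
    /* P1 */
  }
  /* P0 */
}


k declared in the same block as P1
k = 33


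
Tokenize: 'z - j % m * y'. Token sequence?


Scan left to right, longest-match per lexeme
Tokens: ID(z), OP(-), ID(j), OP(%), ID(m), OP(*), ID(y)


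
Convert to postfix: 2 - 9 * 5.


* has higher precedence, evaluate 9*5 first
Postfix: 2 9 5 * -


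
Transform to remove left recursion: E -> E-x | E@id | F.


Left-recursive alternatives: E-x, E@id; non-recursive: F
Introduce E': E -> FE', E' -> -xE' | @idE' | ε


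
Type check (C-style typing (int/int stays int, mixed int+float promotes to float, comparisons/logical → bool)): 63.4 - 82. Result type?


Operand types: float - int
Rule: mixed int/float promotes to float; int/int stays int
Result type: float


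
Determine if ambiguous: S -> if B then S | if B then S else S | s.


dangling else: 'if B then if B then s else s' parses two ways
Ambiguous


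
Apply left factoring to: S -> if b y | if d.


Common prefix: 'if'
Factored: S -> if S', S' -> b y | d


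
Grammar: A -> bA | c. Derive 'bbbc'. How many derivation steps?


Derivation: A => bA => bbA => bbbA => bbbc
Steps: 4


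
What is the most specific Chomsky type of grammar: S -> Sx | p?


Left-linear: every RHS is a terminal or one nonterminal followed by a terminal
Classification: Type 3 (Regular)


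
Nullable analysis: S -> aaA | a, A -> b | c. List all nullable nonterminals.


A nonterminal is nullable iff some alternative derives ε (directly, or every symbol in it is nullable)
Nullable: {}


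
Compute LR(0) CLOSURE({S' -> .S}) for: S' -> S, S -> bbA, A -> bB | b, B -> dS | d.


Start: S' -> .S
For each item with dot before a nonterminal B, add B -> .γ for every B-production
Closure: [S' -> .S, S -> .bbA]


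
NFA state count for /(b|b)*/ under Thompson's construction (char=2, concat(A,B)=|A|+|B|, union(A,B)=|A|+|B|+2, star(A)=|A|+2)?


Syntax tree has 2 char leaf(s), 1 union(s), 1 star(s)
chars contribute 2×2 = 4; each union adds +2; each star adds +2
Total: 4 + 2 + 2 = 8 states


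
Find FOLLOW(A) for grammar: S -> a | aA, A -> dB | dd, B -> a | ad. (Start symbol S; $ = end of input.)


$ ∈ FOLLOW(S). For each A -> αBβ: add FIRST(β)\{ε} to FOLLOW(B); if β nullable, add FOLLOW(A).
FOLLOW(A) = {$}


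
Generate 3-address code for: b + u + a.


Break into single-operator statements:
t1 = b + u
t2 = t1 + a


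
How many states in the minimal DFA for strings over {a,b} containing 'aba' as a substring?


KMP-style automaton: 3 progress states + 1 absorbing accept = 4
Minimal DFA: 4 states


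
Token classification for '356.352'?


Pattern: digits with a decimal point
Type: FLOAT_LITERAL


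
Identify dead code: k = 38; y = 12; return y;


k is assigned but never read
Dead: 'k = 38'


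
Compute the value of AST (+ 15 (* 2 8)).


Evaluate inner: (* 2 8) = 16
Evaluate root: (+ 15 16) = 31
Result: 31


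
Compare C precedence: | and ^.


'^' is bitwise XOR (level 4); '|' is bitwise OR (level 3)
Higher level binds tighter
'^' has higher precedence than '|'


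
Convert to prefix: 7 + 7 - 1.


left-to-right (same/higher precedence on left): tree is (- (+ 7 7) 1)
Prefix: - + 7 7 1


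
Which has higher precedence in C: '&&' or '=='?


'==' is equality (level 6); '&&' is logical AND (level 2)
Higher level binds tighter
'==' has higher precedence than '&&'


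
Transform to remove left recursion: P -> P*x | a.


Left-recursive alternatives: P*x; non-recursive: a
Introduce P': P -> aP', P' -> *xP' | ε


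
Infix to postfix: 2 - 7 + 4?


Left to right (same or higher precedence on left)
Postfix: 2 7 - 4 +


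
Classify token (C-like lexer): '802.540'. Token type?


Pattern: digits with a decimal point
Type: FLOAT_LITERAL


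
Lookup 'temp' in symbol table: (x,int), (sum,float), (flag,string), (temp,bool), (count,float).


Lookup 'temp' → type bool


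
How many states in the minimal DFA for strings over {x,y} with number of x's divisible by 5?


Track (count of x) mod 5: states 0..4, accept at 0
Minimal DFA: 5 states


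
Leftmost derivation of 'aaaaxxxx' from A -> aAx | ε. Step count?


Derivation: A => aAx => aaAxx => aaaAxxx => aaaaAxxxx => aaaaxxxx
Steps: 5


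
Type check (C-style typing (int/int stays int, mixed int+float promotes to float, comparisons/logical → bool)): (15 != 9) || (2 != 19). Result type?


Operand types: bool || bool
Rule: logical operators take bool operands and yield bool
Result type: bool


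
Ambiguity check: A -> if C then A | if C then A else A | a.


dangling else: 'if C then if C then a else a' parses two ways
Ambiguous


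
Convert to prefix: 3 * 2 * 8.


left-to-right (same/higher precedence on left): tree is (* (* 3 2) 8)
Prefix: * * 3 2 8


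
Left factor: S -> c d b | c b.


Common prefix: 'c'
Factored: S -> c S', S' -> d b | b


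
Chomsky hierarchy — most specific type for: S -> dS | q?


Right-linear: every RHS is a terminal or a terminal followed by one nonterminal
Classification: Type 3 (Regular)


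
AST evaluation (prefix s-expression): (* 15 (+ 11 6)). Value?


Evaluate inner: (+ 11 6) = 17
Evaluate root: (* 15 17) = 255
Result: 255


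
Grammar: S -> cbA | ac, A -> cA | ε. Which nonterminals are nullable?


A nonterminal is nullable iff some alternative derives ε (directly, or every symbol in it is nullable)
Nullable: {A}


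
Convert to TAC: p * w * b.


Break into single-operator statements:
t1 = p * w
t2 = t1 * b


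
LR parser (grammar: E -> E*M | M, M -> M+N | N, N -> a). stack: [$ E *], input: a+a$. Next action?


no handle ('E*' is not any RHS); shift 'a'
Action: shift


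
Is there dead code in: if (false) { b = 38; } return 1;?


condition is constant false, so the whole block is unreachable
Dead: 'if (false) { b = 38; }'


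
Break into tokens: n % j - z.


Scan left to right, longest-match per lexeme
Tokens: ID(n), OP(%), ID(j), OP(-), ID(z)


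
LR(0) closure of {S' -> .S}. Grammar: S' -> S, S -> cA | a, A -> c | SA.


Start: S' -> .S
For each item with dot before a nonterminal B, add B -> .γ for every B-production
Closure: [S' -> .S, S -> .cA, S -> .a]


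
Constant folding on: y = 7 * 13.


7 * 13 = 91 at compile time
Optimized: y = 91


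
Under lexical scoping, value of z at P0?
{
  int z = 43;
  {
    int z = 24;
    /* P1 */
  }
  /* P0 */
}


z declared in the same block as P0
z = 43


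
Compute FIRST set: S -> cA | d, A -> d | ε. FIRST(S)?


Per alternative of S: FIRST(cA) = {c}; FIRST(d) = {d}
FIRST(S) = {c, d}


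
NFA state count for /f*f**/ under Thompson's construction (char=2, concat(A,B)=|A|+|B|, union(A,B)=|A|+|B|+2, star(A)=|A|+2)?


Syntax tree has 2 char leaf(s), 0 union(s), 3 star(s)
chars contribute 2×2 = 4; each union adds +2; each star adds +2
Total: 4 + 0 + 6 = 10 states


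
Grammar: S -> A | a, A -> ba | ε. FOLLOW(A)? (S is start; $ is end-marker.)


$ ∈ FOLLOW(S). For each A -> αBβ: add FIRST(β)\{ε} to FOLLOW(B); if β nullable, add FOLLOW(A).
FOLLOW(A) = {$}


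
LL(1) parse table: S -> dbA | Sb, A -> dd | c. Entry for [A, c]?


For [A, c]: 'c' ∈ FIRST(c)
Entry: A -> c


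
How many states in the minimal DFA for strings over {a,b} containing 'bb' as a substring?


KMP-style automaton: 2 progress states + 1 absorbing accept = 3
Minimal DFA: 3 states


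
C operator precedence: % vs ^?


'%' is multiplicative (level 10); '^' is bitwise XOR (level 4)
Higher level binds tighter
'%' has higher precedence than '^'


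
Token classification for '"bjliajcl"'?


Pattern: double-quoted sequence
Type: STRING_LITERAL


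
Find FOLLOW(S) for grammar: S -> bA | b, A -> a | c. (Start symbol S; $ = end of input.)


$ ∈ FOLLOW(S). For each A -> αBβ: add FIRST(β)\{ε} to FOLLOW(B); if β nullable, add FOLLOW(A).
FOLLOW(S) = {$}


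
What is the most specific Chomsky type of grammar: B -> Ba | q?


Left-linear: every RHS is a terminal or one nonterminal followed by a terminal
Classification: Type 3 (Regular)


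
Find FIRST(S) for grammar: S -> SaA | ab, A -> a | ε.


Per alternative of S: FIRST(SaA) = {a}; FIRST(ab) = {a}
FIRST(S) = {a}


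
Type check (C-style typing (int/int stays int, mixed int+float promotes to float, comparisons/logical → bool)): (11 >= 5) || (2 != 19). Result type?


Operand types: bool || bool
Rule: logical operators take bool operands and yield bool
Result type: bool


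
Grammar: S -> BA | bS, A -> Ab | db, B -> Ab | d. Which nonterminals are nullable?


A nonterminal is nullable iff some alternative derives ε (directly, or every symbol in it is nullable)
Nullable: {}


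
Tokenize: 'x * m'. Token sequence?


Scan left to right, longest-match per lexeme
Tokens: ID(x), OP(*), ID(m)


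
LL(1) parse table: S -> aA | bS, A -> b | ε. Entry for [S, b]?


For [S, b]: 'b' ∈ FIRST(bS)
Entry: S -> bS


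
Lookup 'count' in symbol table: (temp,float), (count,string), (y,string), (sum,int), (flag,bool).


Lookup 'count' → type string


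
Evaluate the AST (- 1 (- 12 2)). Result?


Evaluate inner: (- 12 2) = 10
Evaluate root: (- 1 10) = -9
Result: -9


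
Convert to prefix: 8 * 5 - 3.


left-to-right (same/higher precedence on left): tree is (- (* 8 5) 3)
Prefix: - * 8 5 3


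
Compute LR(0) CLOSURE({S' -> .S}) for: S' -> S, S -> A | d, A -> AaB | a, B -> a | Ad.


Start: S' -> .S
For each item with dot before a nonterminal B, add B -> .γ for every B-production
Closure: [S' -> .S, S -> .A, S -> .d, A -> .AaB, A -> .a]


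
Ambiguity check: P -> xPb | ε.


balanced x^n…b^n: each string has a unique parse
Unambiguous


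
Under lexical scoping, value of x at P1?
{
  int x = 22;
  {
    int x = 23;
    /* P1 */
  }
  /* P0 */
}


x declared in the same block as P1
x = 23


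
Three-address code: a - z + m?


Break into single-operator statements:
t1 = a - z
t2 = t1 + m


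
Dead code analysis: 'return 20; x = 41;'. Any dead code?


statement follows a return and is unreachable
Dead: 'x = 41'


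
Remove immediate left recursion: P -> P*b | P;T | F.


Left-recursive alternatives: P*b, P;T; non-recursive: F
Introduce P': P -> FP', P' -> *bP' | ;TP' | ε


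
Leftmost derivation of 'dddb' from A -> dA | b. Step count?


Derivation: A => dA => ddA => dddA => dddb
Steps: 4


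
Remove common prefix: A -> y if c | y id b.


Common prefix: 'y'
Factored: A -> y A', A' -> if c | id b


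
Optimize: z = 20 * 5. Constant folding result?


20 * 5 = 100 at compile time
Optimized: z = 100


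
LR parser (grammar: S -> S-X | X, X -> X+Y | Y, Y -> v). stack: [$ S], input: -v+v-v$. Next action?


shift '-' to continue S -> S-X
Action: shift


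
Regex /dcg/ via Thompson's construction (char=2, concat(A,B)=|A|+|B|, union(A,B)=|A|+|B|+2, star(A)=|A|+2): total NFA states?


Syntax tree has 3 char leaf(s), 0 union(s), 0 star(s)
chars contribute 3×2 = 6; each union adds +2; each star adds +2
Total: 6 + 0 + 0 = 6 states


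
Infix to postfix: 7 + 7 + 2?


Left to right (same or higher precedence on left)
Postfix: 7 7 + 2 +


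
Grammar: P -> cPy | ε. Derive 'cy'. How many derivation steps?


Derivation: P => cPy => cy
Steps: 2


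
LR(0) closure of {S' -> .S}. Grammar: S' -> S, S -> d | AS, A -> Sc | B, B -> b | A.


Start: S' -> .S
For each item with dot before a nonterminal B, add B -> .γ for every B-production
Closure: [S' -> .S, S -> .d, S -> .AS, A -> .Sc, A -> .B, B -> .b, B -> .A]


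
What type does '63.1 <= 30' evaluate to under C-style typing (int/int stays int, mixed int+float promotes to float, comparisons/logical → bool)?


Operand types: float <= int
Rule: comparison yields bool
Result type: bool


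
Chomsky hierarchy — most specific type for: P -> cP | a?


Right-linear: every RHS is a terminal or a terminal followed by one nonterminal
Classification: Type 3 (Regular)


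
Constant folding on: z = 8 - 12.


8 - 12 = -4 at compile time
Optimized: z = -4


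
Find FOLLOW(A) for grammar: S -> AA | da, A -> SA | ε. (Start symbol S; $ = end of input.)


$ ∈ FOLLOW(S). For each A -> αBβ: add FIRST(β)\{ε} to FOLLOW(B); if β nullable, add FOLLOW(A).
FOLLOW(A) = {$, d}


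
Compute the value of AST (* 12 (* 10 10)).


Evaluate inner: (* 10 10) = 100
Evaluate root: (* 12 100) = 1200
Result: 1200


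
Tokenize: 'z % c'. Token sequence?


Scan left to right, longest-match per lexeme
Tokens: ID(z), OP(%), ID(c)


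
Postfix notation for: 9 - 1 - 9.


Left to right (same or higher precedence on left)
Postfix: 9 1 - 9 -


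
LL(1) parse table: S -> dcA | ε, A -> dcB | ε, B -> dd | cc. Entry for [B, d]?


For [B, d]: 'd' ∈ FIRST(dd)
Entry: B -> dd


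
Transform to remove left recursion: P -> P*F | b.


Left-recursive alternatives: P*F; non-recursive: b
Introduce P': P -> bP', P' -> *FP' | ε


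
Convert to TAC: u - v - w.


Break into single-operator statements:
t1 = u - v
t2 = t1 - w


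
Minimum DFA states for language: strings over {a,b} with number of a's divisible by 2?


Track (count of a) mod 2: states 0..1, accept at 0
Minimal DFA: 2 states


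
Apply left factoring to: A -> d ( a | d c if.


Common prefix: 'd'
Factored: A -> d A', A' -> ( a | c if


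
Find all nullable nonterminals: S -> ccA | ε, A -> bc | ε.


A nonterminal is nullable iff some alternative derives ε (directly, or every symbol in it is nullable)
Nullable: {A, S}


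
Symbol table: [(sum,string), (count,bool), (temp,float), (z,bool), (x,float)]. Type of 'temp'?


Lookup 'temp' → type float


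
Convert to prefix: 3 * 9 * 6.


left-to-right (same/higher precedence on left): tree is (* (* 3 9) 6)
Prefix: * * 3 9 6


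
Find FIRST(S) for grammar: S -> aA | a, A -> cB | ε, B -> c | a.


Per alternative of S: FIRST(aA) = {a}; FIRST(a) = {a}
FIRST(S) = {a}


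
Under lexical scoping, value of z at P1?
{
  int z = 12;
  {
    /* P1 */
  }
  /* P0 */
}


P1's block does not declare z; resolves to the enclosing declaration at depth 0
z = 12


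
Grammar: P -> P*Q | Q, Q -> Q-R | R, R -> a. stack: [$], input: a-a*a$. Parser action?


no handle on stack; shift 'a'
Action: shift


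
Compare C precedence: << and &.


'<<' is shift (level 8); '&' is bitwise AND (level 5)
Higher level binds tighter
'<<' has higher precedence than '&'


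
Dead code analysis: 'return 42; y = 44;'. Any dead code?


statement follows a return and is unreachable
Dead: 'y = 44'


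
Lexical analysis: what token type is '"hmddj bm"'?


Pattern: double-quoted sequence
Type: STRING_LITERAL


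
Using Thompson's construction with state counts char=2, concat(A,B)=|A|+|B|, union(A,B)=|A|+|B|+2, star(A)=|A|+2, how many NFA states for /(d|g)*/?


Syntax tree has 2 char leaf(s), 1 union(s), 1 star(s)
chars contribute 2×2 = 4; each union adds +2; each star adds +2
Total: 4 + 2 + 2 = 8 states


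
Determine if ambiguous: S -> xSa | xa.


balanced x^n…a^n: each string has a unique parse
Unambiguous


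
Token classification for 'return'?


Pattern: reserved word
Type: KEYWORD


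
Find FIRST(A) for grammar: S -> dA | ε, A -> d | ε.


Per alternative of A: FIRST(d) = {d}; FIRST(ε) = {ε}
FIRST(A) = {d, ε}


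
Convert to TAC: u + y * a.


Break into single-operator statements:
t1 = y * a
t2 = u + t1


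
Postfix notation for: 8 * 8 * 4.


Left to right (same or higher precedence on left)
Postfix: 8 8 * 4 *


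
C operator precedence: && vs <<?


'<<' is shift (level 8); '&&' is logical AND (level 2)
Higher level binds tighter
'<<' has higher precedence than '&&'


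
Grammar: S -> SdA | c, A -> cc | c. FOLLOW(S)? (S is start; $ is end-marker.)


$ ∈ FOLLOW(S). For each A -> αBβ: add FIRST(β)\{ε} to FOLLOW(B); if β nullable, add FOLLOW(A).
FOLLOW(S) = {$, d}


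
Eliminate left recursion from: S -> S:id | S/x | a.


Left-recursive alternatives: S:id, S/x; non-recursive: a
Introduce S': S -> aS', S' -> :idS' | /xS' | ε


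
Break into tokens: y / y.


Scan left to right, longest-match per lexeme
Tokens: ID(y), OP(/), ID(y)


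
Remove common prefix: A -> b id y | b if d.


Common prefix: 'b'
Factored: A -> b A', A' -> id y | if d


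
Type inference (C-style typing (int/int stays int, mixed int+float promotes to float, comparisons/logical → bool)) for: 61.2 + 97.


Operand types: float + int
Rule: mixed int/float promotes to float; int/int stays int
Result type: float


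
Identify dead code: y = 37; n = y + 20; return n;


y is read by n's definition; n is returned
No dead code


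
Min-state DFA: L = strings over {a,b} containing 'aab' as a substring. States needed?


KMP-style automaton: 3 progress states + 1 absorbing accept = 4
Minimal DFA: 4 states


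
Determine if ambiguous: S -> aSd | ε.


balanced a^n…d^n: each string has a unique parse
Unambiguous


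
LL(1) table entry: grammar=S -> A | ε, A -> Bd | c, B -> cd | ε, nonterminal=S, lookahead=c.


For [S, c]: 'c' ∈ FIRST(A)
Entry: S -> A


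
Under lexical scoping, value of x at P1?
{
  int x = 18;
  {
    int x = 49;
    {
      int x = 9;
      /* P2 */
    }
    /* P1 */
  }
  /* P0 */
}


x declared in the same block as P1
x = 49


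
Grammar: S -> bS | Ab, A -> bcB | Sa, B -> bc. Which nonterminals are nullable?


A nonterminal is nullable iff some alternative derives ε (directly, or every symbol in it is nullable)
Nullable: {}


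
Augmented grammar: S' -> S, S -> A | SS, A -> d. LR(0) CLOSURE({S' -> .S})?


Start: S' -> .S
For each item with dot before a nonterminal B, add B -> .γ for every B-production
Closure: [S' -> .S, S -> .A, S -> .SS, A -> .d]


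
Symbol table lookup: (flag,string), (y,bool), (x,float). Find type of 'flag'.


Lookup 'flag' → type string


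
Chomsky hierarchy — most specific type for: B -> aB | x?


Right-linear: every RHS is a terminal or a terminal followed by one nonterminal
Classification: Type 3 (Regular)


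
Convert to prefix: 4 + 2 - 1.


left-to-right (same/higher precedence on left): tree is (- (+ 4 2) 1)
Prefix: - + 4 2 1


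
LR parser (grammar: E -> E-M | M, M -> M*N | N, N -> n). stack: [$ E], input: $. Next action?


start symbol E on stack, input exhausted
Action: accept


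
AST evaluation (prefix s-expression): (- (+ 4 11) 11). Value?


Evaluate inner: (+ 4 11) = 15
Evaluate root: (- 15 11) = 4
Result: 4


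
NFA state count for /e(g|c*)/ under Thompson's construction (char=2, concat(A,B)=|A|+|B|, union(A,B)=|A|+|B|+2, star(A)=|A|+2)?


Syntax tree has 3 char leaf(s), 1 union(s), 1 star(s)
chars contribute 3×2 = 6; each union adds +2; each star adds +2
Total: 6 + 2 + 2 = 10 states


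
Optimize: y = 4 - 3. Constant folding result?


4 - 3 = 1 at compile time
Optimized: y = 1


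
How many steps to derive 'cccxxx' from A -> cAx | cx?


Derivation: A => cAx => ccAxx => cccxxx
Steps: 3


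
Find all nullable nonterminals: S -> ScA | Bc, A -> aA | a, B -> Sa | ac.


A nonterminal is nullable iff some alternative derives ε (directly, or every symbol in it is nullable)
Nullable: {}


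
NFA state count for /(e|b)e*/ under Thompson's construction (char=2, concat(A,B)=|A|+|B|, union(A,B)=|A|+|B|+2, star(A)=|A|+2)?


Syntax tree has 3 char leaf(s), 1 union(s), 1 star(s)
chars contribute 3×2 = 6; each union adds +2; each star adds +2
Total: 6 + 2 + 2 = 10 states


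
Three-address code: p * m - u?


Break into single-operator statements:
t1 = p * m
t2 = t1 - u


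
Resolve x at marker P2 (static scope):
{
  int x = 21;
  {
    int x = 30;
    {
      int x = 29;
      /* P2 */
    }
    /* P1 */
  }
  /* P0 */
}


x declared in the same block as P2
x = 29


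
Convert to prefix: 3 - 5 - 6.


left-to-right (same/higher precedence on left): tree is (- (- 3 5) 6)
Prefix: - - 3 5 6


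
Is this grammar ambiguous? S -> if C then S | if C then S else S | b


dangling else: 'if C then if C then b else b' parses two ways
Ambiguous


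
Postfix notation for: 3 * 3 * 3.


Left to right (same or higher precedence on left)
Postfix: 3 3 * 3 *


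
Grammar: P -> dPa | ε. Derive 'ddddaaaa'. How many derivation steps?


Derivation: P => dPa => ddPaa => dddPaaa => ddddPaaaa => ddddaaaa
Steps: 5


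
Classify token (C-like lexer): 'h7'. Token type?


Pattern: letter/underscore followed by alphanumerics, not a keyword
Type: IDENTIFIER


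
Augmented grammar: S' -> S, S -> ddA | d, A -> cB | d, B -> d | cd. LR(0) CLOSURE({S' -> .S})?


Start: S' -> .S
For each item with dot before a nonterminal B, add B -> .γ for every B-production
Closure: [S' -> .S, S -> .ddA, S -> .d]


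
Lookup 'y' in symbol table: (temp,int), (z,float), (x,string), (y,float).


Lookup 'y' → type float


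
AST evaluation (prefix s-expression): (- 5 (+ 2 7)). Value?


Evaluate inner: (+ 2 7) = 9
Evaluate root: (- 5 9) = -4
Result: -4


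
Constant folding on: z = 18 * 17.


18 * 17 = 306 at compile time
Optimized: z = 306


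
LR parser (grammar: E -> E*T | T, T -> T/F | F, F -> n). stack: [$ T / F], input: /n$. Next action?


handle 'T/F' on top
Action: reduce (T -> T/F)


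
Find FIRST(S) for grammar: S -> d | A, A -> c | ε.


Per alternative of S: FIRST(d) = {d}; FIRST(A) = {c, ε}
FIRST(S) = {c, d, ε}


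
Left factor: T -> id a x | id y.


Common prefix: 'id'
Factored: T -> id T', T' -> a x | y


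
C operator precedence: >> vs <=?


'>>' is shift (level 8); '<=' is relational (level 7)
Higher level binds tighter
'>>' has higher precedence than '<='


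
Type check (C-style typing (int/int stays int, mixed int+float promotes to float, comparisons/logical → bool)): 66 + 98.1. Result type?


Operand types: int + float
Rule: mixed int/float promotes to float; int/int stays int
Result type: float


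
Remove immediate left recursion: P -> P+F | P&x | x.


Left-recursive alternatives: P+F, P&x; non-recursive: x
Introduce P': P -> xP', P' -> +FP' | &xP' | ε


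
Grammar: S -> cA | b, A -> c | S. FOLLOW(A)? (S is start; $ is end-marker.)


$ ∈ FOLLOW(S). For each A -> αBβ: add FIRST(β)\{ε} to FOLLOW(B); if β nullable, add FOLLOW(A).
FOLLOW(A) = {$}


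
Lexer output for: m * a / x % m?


Scan left to right, longest-match per lexeme
Tokens: ID(m), OP(*), ID(a), OP(/), ID(x), OP(%), ID(m)


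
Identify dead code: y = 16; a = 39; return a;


y is assigned but never read
Dead: 'y = 16'


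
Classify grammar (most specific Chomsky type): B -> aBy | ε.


Single nonterminal LHS, but a^n y^n is not regular
Classification: Type 2 (Context-Free)


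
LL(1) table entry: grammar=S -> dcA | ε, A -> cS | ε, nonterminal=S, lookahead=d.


For [S, d]: 'd' ∈ FIRST(dcA)
Entry: S -> dcA


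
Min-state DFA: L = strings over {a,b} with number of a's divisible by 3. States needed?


Track (count of a) mod 3: states 0..2, accept at 0
Minimal DFA: 3 states


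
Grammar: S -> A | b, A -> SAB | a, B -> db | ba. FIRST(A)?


Per alternative of A: FIRST(SAB) = {a, b}; FIRST(a) = {a}
FIRST(A) = {a, b}


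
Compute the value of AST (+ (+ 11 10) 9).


Evaluate inner: (+ 11 10) = 21
Evaluate root: (+ 21 9) = 30
Result: 30


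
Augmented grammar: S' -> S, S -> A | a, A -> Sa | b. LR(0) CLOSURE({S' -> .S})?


Start: S' -> .S
For each item with dot before a nonterminal B, add B -> .γ for every B-production
Closure: [S' -> .S, S -> .A, S -> .a, A -> .Sa, A -> .b]


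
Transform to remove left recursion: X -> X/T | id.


Left-recursive alternatives: X/T; non-recursive: id
Introduce X': X -> idX', X' -> /TX' | ε


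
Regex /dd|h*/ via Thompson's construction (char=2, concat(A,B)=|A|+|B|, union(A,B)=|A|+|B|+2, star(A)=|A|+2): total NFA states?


Syntax tree has 3 char leaf(s), 1 union(s), 1 star(s)
chars contribute 3×2 = 6; each union adds +2; each star adds +2
Total: 6 + 2 + 2 = 10 states


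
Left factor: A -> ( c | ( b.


Common prefix: '('
Factored: A -> ( A', A' -> c | b


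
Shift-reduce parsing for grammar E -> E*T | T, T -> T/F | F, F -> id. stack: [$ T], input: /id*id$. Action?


shift '/' to continue T -> T/F
Action: shift


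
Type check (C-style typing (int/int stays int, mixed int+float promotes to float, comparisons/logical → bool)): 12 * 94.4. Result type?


Operand types: int * float
Rule: mixed int/float promotes to float; int/int stays int
Result type: float


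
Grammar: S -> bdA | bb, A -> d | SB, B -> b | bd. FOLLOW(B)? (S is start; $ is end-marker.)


$ ∈ FOLLOW(S). For each A -> αBβ: add FIRST(β)\{ε} to FOLLOW(B); if β nullable, add FOLLOW(A).
FOLLOW(B) = {$, b}


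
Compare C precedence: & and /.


'/' is multiplicative (level 10); '&' is bitwise AND (level 5)
Higher level binds tighter
'/' has higher precedence than '&'


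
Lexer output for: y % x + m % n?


Scan left to right, longest-match per lexeme
Tokens: ID(y), OP(%), ID(x), OP(+), ID(m), OP(%), ID(n)


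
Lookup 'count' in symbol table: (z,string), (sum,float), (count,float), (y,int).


Lookup 'count' → type float


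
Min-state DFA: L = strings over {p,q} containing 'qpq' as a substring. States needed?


KMP-style automaton: 3 progress states + 1 absorbing accept = 4
Minimal DFA: 4 states


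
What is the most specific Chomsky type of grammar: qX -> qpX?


LHS has context (more than one symbol) and |LHS| ≤ |RHS|
Classification: Type 1 (Context-Sensitive)


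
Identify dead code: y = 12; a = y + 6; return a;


y is read by a's definition; a is returned
No dead code


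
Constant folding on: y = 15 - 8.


15 - 8 = 7 at compile time
Optimized: y = 7


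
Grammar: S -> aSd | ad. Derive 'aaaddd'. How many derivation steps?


Derivation: S => aSd => aaSdd => aaaddd
Steps: 3


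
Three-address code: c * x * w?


Break into single-operator statements:
t1 = c * x
t2 = t1 * w


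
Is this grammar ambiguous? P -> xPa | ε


balanced x^n…a^n: each string has a unique parse
Unambiguous


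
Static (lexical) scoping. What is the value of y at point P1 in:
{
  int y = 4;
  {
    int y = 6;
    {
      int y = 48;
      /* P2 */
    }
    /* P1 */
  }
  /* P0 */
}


y declared in the same block as P1
y = 6


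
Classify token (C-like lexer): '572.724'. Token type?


Pattern: digits with a decimal point
Type: FLOAT_LITERAL


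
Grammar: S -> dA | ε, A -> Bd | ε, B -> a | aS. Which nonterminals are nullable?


A nonterminal is nullable iff some alternative derives ε (directly, or every symbol in it is nullable)
Nullable: {A, S}


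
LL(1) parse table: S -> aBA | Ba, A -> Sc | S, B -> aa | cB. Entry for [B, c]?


For [B, c]: 'c' ∈ FIRST(cB)
Entry: B -> cB


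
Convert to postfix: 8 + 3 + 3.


Left to right (same or higher precedence on left)
Postfix: 8 3 + 3 +


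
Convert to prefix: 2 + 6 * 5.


'*' binds tighter: tree is (+ 2 (* 6 5))
Prefix: + 2 * 6 5


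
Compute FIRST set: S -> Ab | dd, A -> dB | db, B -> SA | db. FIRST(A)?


Per alternative of A: FIRST(dB) = {d}; FIRST(db) = {d}
FIRST(A) = {d}


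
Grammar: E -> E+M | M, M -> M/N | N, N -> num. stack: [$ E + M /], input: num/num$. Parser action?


no handle; shift 'num'
Action: shift


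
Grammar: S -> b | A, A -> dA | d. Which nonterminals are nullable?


A nonterminal is nullable iff some alternative derives ε (directly, or every symbol in it is nullable)
Nullable: {}


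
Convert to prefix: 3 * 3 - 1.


left-to-right (same/higher precedence on left): tree is (- (* 3 3) 1)
Prefix: - * 3 3 1


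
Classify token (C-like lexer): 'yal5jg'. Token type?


Pattern: letter/underscore followed by alphanumerics, not a keyword
Type: IDENTIFIER


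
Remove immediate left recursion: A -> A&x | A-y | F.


Left-recursive alternatives: A&x, A-y; non-recursive: F
Introduce A': A -> FA', A' -> &xA' | -yA' | ε


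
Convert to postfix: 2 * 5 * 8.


Left to right (same or higher precedence on left)
Postfix: 2 5 * 8 *


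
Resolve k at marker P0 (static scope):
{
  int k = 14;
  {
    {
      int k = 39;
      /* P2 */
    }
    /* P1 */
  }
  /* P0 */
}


k declared in the same block as P0
k = 14


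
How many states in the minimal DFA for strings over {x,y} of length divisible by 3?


Track length mod 3: states 0..2, accept at 0
Minimal DFA: 3 states


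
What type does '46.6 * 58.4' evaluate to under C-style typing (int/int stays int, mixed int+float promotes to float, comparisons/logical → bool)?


Operand types: float * float
Rule: mixed int/float promotes to float; int/int stays int
Result type: float


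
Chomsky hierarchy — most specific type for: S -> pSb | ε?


Single nonterminal LHS, but p^n b^n is not regular
Classification: Type 2 (Context-Free)


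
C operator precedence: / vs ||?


'/' is multiplicative (level 10); '||' is logical OR (level 1)
Higher level binds tighter
'/' has higher precedence than '||'


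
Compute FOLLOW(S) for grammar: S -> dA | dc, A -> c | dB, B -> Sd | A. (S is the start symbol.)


$ ∈ FOLLOW(S). For each A -> αBβ: add FIRST(β)\{ε} to FOLLOW(B); if β nullable, add FOLLOW(A).
FOLLOW(S) = {$, d}


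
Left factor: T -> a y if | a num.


Common prefix: 'a'
Factored: T -> a T', T' -> y if | num


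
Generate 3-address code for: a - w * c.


Break into single-operator statements:
t1 = w * c
t2 = a - t1


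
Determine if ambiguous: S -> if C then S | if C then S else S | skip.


dangling else: 'if C then if C then skip else skip' parses two ways
Ambiguous


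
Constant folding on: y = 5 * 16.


5 * 16 = 80 at compile time
Optimized: y = 80


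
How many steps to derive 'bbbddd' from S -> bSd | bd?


Derivation: S => bSd => bbSdd => bbbddd
Steps: 3


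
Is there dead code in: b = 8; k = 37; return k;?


b is assigned but never read
Dead: 'b = 8'


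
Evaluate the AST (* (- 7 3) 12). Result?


Evaluate inner: (- 7 3) = 4
Evaluate root: (* 4 12) = 48
Result: 48


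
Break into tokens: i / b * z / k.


Scan left to right, longest-match per lexeme
Tokens: ID(i), OP(/), ID(b), OP(*), ID(z), OP(/), ID(k)


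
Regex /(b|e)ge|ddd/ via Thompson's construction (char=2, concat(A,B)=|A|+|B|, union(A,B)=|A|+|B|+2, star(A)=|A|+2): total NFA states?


Syntax tree has 7 char leaf(s), 2 union(s), 0 star(s)
chars contribute 7×2 = 14; each union adds +2; each star adds +2
Total: 14 + 4 + 0 = 18 states


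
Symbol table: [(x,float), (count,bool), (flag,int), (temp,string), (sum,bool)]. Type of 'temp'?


Lookup 'temp' → type string


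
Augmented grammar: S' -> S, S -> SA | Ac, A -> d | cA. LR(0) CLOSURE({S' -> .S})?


Start: S' -> .S
For each item with dot before a nonterminal B, add B -> .γ for every B-production
Closure: [S' -> .S, S -> .SA, S -> .Ac, A -> .d, A -> .cA]


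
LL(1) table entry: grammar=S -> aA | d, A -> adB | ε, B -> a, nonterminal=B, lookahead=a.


For [B, a]: 'a' ∈ FIRST(a)
Entry: B -> a


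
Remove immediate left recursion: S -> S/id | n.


Left-recursive alternatives: S/id; non-recursive: n
Introduce S': S -> nS', S' -> /idS' | ε


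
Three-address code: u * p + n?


Break into single-operator statements:
t1 = u * p
t2 = t1 + n


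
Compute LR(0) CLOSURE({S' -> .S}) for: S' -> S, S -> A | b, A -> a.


Start: S' -> .S
For each item with dot before a nonterminal B, add B -> .γ for every B-production
Closure: [S' -> .S, S -> .A, S -> .b, A -> .a]


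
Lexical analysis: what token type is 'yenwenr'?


Pattern: letter/underscore followed by alphanumerics, not a keyword
Type: IDENTIFIER


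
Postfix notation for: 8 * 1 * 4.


Left to right (same or higher precedence on left)
Postfix: 8 1 * 4 *


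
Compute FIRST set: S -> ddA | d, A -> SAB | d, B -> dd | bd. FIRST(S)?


Per alternative of S: FIRST(ddA) = {d}; FIRST(d) = {d}
FIRST(S) = {d}


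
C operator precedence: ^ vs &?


'&' is bitwise AND (level 5); '^' is bitwise XOR (level 4)
Higher level binds tighter
'&' has higher precedence than '^'


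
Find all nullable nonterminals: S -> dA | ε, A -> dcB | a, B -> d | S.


A nonterminal is nullable iff some alternative derives ε (directly, or every symbol in it is nullable)
Nullable: {B, S}
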